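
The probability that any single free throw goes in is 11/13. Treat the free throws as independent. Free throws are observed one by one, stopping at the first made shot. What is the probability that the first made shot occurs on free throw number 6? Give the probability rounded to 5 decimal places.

0.00007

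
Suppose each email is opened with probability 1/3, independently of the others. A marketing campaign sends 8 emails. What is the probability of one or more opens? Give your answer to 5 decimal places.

P(at least one) = 1 − P(none) = 1 − (1 − 0.333333)^8
= 1 − 0.0390184 = 0.9609816

0.96098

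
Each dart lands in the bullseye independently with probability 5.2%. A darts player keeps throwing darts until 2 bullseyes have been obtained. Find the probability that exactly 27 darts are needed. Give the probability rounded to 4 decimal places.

Y = trial on which the second success occurs; negative binomial, r=2, p=0.052.
P(Y=27) = C(26,1) · p^2 · (1−p)^25
= 26 · 0.002704 · 0.26315 = 0.018501

0.0185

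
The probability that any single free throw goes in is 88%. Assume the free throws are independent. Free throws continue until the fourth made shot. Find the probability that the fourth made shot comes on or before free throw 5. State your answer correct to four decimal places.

Finishing within 5 free throws ⇔ at least 4 successes in the first 5. With X ~ Binomial(5, 0.88), P(Y ≤ 5) = 1 − P(X ≤ 3).
  k=0: C(5,0)·0.88^0·0.12^5 = 0.000025
  k=1: C(5,1)·0.88^1·0.12^4 = 0.000912
  k=2: C(5,2)·0.88^2·0.12^3 = 0.013382
  k=3: C(5,3)·0.88^3·0.12^2 = 0.098132
1 − 0.112451 = 0.887549

0.8875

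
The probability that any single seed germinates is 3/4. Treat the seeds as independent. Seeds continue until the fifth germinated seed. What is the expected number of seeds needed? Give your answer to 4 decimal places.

6.6667

Y = total seeds until the fifth success; negative binomial with r=5, p=0.75.
E[Y] = r / p = 5 / 0.75 = 6.666667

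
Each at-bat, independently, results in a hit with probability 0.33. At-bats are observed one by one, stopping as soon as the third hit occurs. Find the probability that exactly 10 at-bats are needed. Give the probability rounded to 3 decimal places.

0.078

Y = trial on which the third success occurs; negative binomial, r=3, p=0.33.
P(Y=10) = C(9,2) · p^3 · (1−p)^7
= 36 · 0.035937 · 0.060607 = 0.07841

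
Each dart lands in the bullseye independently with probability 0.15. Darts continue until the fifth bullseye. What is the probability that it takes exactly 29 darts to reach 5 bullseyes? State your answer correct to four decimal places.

0.0315

Y = trial on which the fifth success occurs; negative binomial, r=5, p=0.15.
P(Y=29) = C(28,4) · p^5 · (1−p)^24
= 20475 · 7.5937e-05 · 0.020233 = 0.031458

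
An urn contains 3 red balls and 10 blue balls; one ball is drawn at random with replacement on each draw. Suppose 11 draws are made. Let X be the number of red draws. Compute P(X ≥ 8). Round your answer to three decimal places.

X ~ Binomial(11, 0.230769); P(X ≥ 8) = Σ C(11,k) p^k (1−p)^(11−k) over k:
  k=8: C(11,8)·0.230769^8·0.769231^3 = 0.00060
  k=9: C(11,9)·0.230769^9·0.769231^2 = 0.00006
  k=10: C(11,10)·0.230769^10·0.769231^1 = 0.00000
  k=11: C(11,11)·0.230769^11·0.769231^0 = 0.00000
Total = 0.00067

0.001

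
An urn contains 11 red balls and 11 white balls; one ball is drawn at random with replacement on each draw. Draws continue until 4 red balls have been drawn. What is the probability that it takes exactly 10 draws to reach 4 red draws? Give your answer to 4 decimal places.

Y = trial on which the fourth success occurs; negative binomial, r=4, p=0.50.
P(Y=10) = C(9,3) · p^4 · (1−p)^6
= 84 · 0.0625 · 0.015625 = 0.082031

0.0820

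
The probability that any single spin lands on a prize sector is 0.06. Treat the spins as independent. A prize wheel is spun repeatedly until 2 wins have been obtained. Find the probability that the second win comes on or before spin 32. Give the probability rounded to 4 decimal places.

0.5799

Finishing within 32 spins ⇔ at least 2 successes in the first 32. With X ~ Binomial(32, 0.06), P(Y ≤ 32) = 1 − P(X ≤ 1).
  k=0: C(32,0)·0.06^0·0.94^32 = 0.138067
  k=1: C(32,1)·0.06^1·0.94^31 = 0.282010
1 − 0.420078 = 0.579922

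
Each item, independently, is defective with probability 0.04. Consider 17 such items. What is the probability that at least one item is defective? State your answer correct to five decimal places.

P(at least one) = 1 − P(none) = 1 − (1 − 0.04)^17
= 1 − 0.4995868 = 0.5004132

0.50041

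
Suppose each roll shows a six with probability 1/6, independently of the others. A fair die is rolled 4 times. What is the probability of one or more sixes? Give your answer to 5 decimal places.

P(at least one) = 1 − P(none) = 1 − (1 − 0.166667)^4
= 1 − 0.4822531 = 0.5177469

0.51775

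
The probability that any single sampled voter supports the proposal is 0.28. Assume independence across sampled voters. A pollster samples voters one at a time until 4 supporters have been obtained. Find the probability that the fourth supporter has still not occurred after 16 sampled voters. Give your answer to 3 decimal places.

0.304

Needing more than 16 sampled voters ⇔ fewer than 4 successes in the first 16. With X ~ Binomial(16, 0.28), P(Y > 16) = P(X ≤ 3).
  k=0: C(16,0)·0.28^0·0.72^16 = 0.00522
  k=1: C(16,1)·0.28^1·0.72^15 = 0.03245
  k=2: C(16,2)·0.28^2·0.72^14 = 0.09466
  k=3: C(16,3)·0.28^3·0.72^13 = 0.17178
P(X ≤ 3) = 0.30411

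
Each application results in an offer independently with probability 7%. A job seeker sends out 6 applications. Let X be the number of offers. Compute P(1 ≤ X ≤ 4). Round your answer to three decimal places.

0.353

X ~ Binomial(6, 0.07); P(1 ≤ X ≤ 4) = Σ C(6,k) p^k (1−p)^(6−k) over k:
  k=1: C(6,1)·0.07^1·0.93^5 = 0.29219
  k=2: C(6,2)·0.07^2·0.93^4 = 0.05498
  k=3: C(6,3)·0.07^3·0.93^3 = 0.00552
  k=4: C(6,4)·0.07^4·0.93^2 = 0.00031
Total = 0.35300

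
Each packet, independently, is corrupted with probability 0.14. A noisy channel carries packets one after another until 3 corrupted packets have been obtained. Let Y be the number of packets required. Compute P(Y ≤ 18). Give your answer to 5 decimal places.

0.47126

Finishing within 18 packets ⇔ at least 3 successes in the first 18. With X ~ Binomial(18, 0.14), P(Y ≤ 18) = 1 − P(X ≤ 2).
  k=0: C(18,0)·0.14^0·0.86^18 = 0.0662174
  k=1: C(18,1)·0.14^1·0.86^17 = 0.1940324
  k=2: C(18,2)·0.14^2·0.86^16 = 0.2684867
1 − 0.5287364 = 0.4712636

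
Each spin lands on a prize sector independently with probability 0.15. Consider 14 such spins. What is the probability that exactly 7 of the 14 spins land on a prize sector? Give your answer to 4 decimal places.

X ~ Binomial(n=14, p=0.15).
P(X=7) = C(14,7) · p^7 · (1−p)^7
= 3432 · 1.7086e-06 · 0.32058 = 0.001880

0.0019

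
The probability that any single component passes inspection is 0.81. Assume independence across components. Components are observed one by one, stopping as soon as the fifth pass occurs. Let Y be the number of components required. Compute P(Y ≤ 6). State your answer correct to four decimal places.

0.6799

Finishing within 6 components ⇔ at least 5 successes in the first 6. With X ~ Binomial(6, 0.81), P(Y ≤ 6) = 1 − P(X ≤ 4).
  k=0: C(6,0)·0.81^0·0.19^6 = 0.000047
  k=1: C(6,1)·0.81^1·0.19^5 = 0.001203
  k=2: C(6,2)·0.81^2·0.19^4 = 0.012826
  k=3: C(6,3)·0.81^3·0.19^3 = 0.072903
  k=4: C(6,4)·0.81^4·0.19^2 = 0.233098
1 − 0.320077 = 0.679923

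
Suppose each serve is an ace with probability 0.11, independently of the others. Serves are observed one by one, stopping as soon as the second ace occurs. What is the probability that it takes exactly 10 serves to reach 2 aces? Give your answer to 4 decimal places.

Y = trial on which the second success occurs; negative binomial, r=2, p=0.11.
P(Y=10) = C(9,1) · p^2 · (1−p)^8
= 9 · 0.0121 · 0.39366 = 0.042869

0.0429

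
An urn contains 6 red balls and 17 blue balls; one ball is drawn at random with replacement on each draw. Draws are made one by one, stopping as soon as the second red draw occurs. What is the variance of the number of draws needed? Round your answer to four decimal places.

21.7222

Y = total draws until the second success; negative binomial with r=2, p=0.260870.
Var(Y) = r(1−p)/p² = 2·0.739130 / 0.260870² = 21.722222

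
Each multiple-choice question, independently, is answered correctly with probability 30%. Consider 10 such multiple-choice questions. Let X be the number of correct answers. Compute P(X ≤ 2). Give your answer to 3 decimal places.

X ~ Binomial(10, 0.30); P(X ≤ 2) = Σ C(10,k) p^k (1−p)^(10−k) over k:
  k=0: C(10,0)·0.30^0·0.70^10 = 0.02825
  k=1: C(10,1)·0.30^1·0.70^9 = 0.12106
  k=2: C(10,2)·0.30^2·0.70^8 = 0.23347
Total = 0.38278

0.383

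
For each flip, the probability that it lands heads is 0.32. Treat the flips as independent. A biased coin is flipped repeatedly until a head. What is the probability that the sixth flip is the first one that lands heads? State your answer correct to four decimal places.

0.0465

Geometric (trials to first success), p = 0.32.
P(Y = 6) = (1−p)^5 · p = 0.14539 · 0.32 = 0.046526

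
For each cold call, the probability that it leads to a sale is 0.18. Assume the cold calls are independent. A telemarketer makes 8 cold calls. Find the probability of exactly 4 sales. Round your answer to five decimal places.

X ~ Binomial(n=8, p=0.18).
P(X=4) = C(8,4) · p^4 · (1−p)^4
= 70 · 0.0010498 · 0.45212 = 0.0332234

0.03322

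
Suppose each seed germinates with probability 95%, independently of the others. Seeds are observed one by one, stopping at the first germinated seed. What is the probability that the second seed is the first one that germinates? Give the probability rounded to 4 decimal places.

Geometric (trials to first success), p = 0.95.
P(Y = 2) = (1−p)^1 · p = 0.05 · 0.95 = 0.047500

0.0475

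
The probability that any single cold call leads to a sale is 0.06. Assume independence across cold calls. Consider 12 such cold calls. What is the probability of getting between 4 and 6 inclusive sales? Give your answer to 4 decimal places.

0.0043

X ~ Binomial(12, 0.06); P(4 ≤ X ≤ 6) = Σ C(12,k) p^k (1−p)^(12−k) over k:
  k=4: C(12,4)·0.06^4·0.94^8 = 0.003911
  k=5: C(12,5)·0.06^5·0.94^7 = 0.000399
  k=6: C(12,6)·0.06^6·0.94^6 = 0.000030
Total = 0.004340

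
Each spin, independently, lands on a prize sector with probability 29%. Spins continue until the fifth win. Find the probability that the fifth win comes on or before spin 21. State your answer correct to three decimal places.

0.773

Finishing within 21 spins ⇔ at least 5 successes in the first 21. With X ~ Binomial(21, 0.29), P(Y ≤ 21) = 1 − P(X ≤ 4).
  k=0: C(21,0)·0.29^0·0.71^21 = 0.00075
  k=1: C(21,1)·0.29^1·0.71^20 = 0.00645
  k=2: C(21,2)·0.29^2·0.71^19 = 0.02636
  k=3: C(21,3)·0.29^3·0.71^18 = 0.06819
  k=4: C(21,4)·0.29^4·0.71^17 = 0.12533
1 − 0.22708 = 0.77292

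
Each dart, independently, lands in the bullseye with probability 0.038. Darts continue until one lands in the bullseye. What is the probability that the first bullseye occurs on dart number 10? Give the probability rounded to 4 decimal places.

Geometric (trials to first success), p = 0.038.
P(Y = 10) = (1−p)^9 · p = 0.70563 · 0.038 = 0.026814

0.0268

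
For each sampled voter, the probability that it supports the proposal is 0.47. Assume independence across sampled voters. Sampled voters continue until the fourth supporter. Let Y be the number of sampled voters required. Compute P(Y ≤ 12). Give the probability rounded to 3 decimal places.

0.893

Finishing within 12 sampled voters ⇔ at least 4 successes in the first 12. With X ~ Binomial(12, 0.47), P(Y ≤ 12) = 1 − P(X ≤ 3).
  k=0: C(12,0)·0.47^0·0.53^12 = 0.00049
  k=1: C(12,1)·0.47^1·0.53^11 = 0.00523
  k=2: C(12,2)·0.47^2·0.53^10 = 0.02550
  k=3: C(12,3)·0.47^3·0.53^9 = 0.07537
1 − 0.10659 = 0.89341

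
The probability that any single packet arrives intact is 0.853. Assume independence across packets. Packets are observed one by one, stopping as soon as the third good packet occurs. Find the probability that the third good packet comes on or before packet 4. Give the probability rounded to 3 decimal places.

Finishing within 4 packets ⇔ at least 3 successes in the first 4. With X ~ Binomial(4, 0.853), P(Y ≤ 4) = 1 − P(X ≤ 2).
  k=0: C(4,0)·0.853^0·0.147^4 = 0.00047
  k=1: C(4,1)·0.853^1·0.147^3 = 0.01084
  k=2: C(4,2)·0.853^2·0.147^2 = 0.09434
1 − 0.10564 = 0.89436

0.894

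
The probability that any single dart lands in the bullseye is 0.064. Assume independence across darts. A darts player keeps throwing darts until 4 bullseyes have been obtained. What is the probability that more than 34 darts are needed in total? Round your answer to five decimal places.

0.82953

Needing more than 34 darts ⇔ fewer than 4 successes in the first 34. With X ~ Binomial(34, 0.064), P(Y > 34) = P(X ≤ 3).
  k=0: C(34,0)·0.064^0·0.936^34 = 0.1055307
  k=1: C(34,1)·0.064^1·0.936^33 = 0.2453363
  k=2: C(34,2)·0.064^2·0.936^32 = 0.2767897
  k=3: C(34,3)·0.064^3·0.936^31 = 0.2018751
P(X ≤ 3) = 0.8295319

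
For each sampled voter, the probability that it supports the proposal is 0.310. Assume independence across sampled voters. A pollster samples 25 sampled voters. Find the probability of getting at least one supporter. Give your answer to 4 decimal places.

0.9999

P(at least one) = 1 − P(none) = 1 − (1 − 0.31)^25
= 1 − 0.000094 = 0.999906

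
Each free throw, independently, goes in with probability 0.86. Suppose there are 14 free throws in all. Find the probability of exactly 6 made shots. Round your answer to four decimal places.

0.0002

X ~ Binomial(n=14, p=0.86).
P(X=6) = C(14,6) · p^6 · (1−p)^8
= 3003 · 0.40457 · 1.4758e-07 = 0.000179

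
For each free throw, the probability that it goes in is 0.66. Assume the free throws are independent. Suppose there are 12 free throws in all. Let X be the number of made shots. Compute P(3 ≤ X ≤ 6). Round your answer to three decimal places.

0.191

X ~ Binomial(12, 0.66); P(3 ≤ X ≤ 6) = Σ C(12,k) p^k (1−p)^(12−k) over k:
  k=3: C(12,3)·0.66^3·0.34^9 = 0.00384
  k=4: C(12,4)·0.66^4·0.34^8 = 0.01677
  k=5: C(12,5)·0.66^5·0.34^7 = 0.05210
  k=6: C(12,6)·0.66^6·0.34^6 = 0.11798
Total = 0.19069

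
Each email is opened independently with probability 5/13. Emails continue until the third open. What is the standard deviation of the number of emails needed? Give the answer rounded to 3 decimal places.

3.533

Y = total emails until the third success; negative binomial with r=3, p=0.384615.
SD(Y) = √[r(1−p)/p²] = √(12.48000) = 3.53270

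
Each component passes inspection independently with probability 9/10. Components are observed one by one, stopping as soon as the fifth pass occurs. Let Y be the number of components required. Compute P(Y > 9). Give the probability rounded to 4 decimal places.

Needing more than 9 components ⇔ fewer than 5 successes in the first 9. With X ~ Binomial(9, 0.90), P(Y > 9) = P(X ≤ 4).
  k=0: C(9,0)·0.90^0·0.10^9 = 0.000000
  k=1: C(9,1)·0.90^1·0.10^8 = 0.000000
  k=2: C(9,2)·0.90^2·0.10^7 = 0.000003
  k=3: C(9,3)·0.90^3·0.10^6 = 0.000061
  k=4: C(9,4)·0.90^4·0.10^5 = 0.000827
P(X ≤ 4) = 0.000891

0.0009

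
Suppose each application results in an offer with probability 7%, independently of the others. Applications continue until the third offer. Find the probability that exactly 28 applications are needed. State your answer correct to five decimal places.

0.01962

Y = trial on which the third success occurs; negative binomial, r=3, p=0.07.
P(Y=28) = C(27,2) · p^3 · (1−p)^25
= 351 · 0.000343 · 0.16296 = 0.0196189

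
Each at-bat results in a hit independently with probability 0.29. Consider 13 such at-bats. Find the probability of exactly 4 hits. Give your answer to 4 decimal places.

X ~ Binomial(n=13, p=0.29).
P(X=4) = C(13,4) · p^4 · (1−p)^9
= 715 · 0.0070728 · 0.045849 = 0.231859

0.2319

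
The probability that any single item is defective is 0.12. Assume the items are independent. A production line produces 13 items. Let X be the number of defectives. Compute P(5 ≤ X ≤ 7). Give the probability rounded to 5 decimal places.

0.01390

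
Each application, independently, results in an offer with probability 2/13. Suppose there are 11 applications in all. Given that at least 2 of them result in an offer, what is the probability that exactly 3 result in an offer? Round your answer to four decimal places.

0.3022

X ~ Binomial(11, 0.153846). Want P(X=3 | X≥2) = P(X=3) / P(X≥2).
P(X=3) = C(11,3)·0.153846^3·0.846154^8 = 0.157884
P(X≥2) = 1 − 0.159200 − 0.318400 = 0.522400
Ratio = 0.157884 / 0.522400 = 0.302228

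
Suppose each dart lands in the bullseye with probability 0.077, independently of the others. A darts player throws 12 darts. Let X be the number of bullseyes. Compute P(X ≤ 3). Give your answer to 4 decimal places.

X ~ Binomial(12, 0.077); P(X ≤ 3) = Σ C(12,k) p^k (1−p)^(12−k) over k:
  k=0: C(12,0)·0.077^0·0.923^12 = 0.382314
  k=1: C(12,1)·0.077^1·0.923^11 = 0.382728
  k=2: C(12,2)·0.077^2·0.923^10 = 0.175607
  k=3: C(12,3)·0.077^3·0.923^9 = 0.048833
Total = 0.989482

0.9895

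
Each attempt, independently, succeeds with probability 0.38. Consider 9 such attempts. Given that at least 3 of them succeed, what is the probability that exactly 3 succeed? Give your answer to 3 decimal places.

0.359

X ~ Binomial(9, 0.38). Want P(X=3 | X≥3) = P(X=3) / P(X≥3).
P(X=3) = C(9,3)·0.38^3·0.62^6 = 0.26181
P(X≥3) = 1 − 0.01354 − 0.07467 − 0.18307 = 0.72872
Ratio = 0.26181 / 0.72872 = 0.35927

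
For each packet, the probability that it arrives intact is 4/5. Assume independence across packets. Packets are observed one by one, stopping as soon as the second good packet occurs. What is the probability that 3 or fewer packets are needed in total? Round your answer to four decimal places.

Finishing within 3 packets ⇔ at least 2 successes in the first 3. With X ~ Binomial(3, 0.80), P(Y ≤ 3) = 1 − P(X ≤ 1).
  k=0: C(3,0)·0.80^0·0.20^3 = 0.008000
  k=1: C(3,1)·0.80^1·0.20^2 = 0.096000
1 − 0.104000 = 0.896000

0.8960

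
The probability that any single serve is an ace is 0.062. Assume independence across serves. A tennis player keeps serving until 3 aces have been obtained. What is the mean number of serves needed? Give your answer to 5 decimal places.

Y = total serves until the third success; negative binomial with r=3, p=0.062.
E[Y] = r / p = 3 / 0.062 = 48.3870968

48.38710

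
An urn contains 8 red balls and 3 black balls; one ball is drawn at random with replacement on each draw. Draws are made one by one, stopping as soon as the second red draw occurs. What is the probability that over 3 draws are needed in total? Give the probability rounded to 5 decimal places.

0.18257

Needing more than 3 draws ⇔ fewer than 2 successes in the first 3. With X ~ Binomial(3, 0.727273), P(Y > 3) = P(X ≤ 1).
  k=0: C(3,0)·0.727273^0·0.272727^3 = 0.0202855
  k=1: C(3,1)·0.727273^1·0.272727^2 = 0.1622840
P(X ≤ 1) = 0.1825695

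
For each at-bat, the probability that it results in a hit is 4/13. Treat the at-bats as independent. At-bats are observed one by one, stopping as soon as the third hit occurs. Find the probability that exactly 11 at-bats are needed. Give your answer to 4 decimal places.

0.0692

Y = trial on which the third success occurs; negative binomial, r=3, p=0.307692.
P(Y=11) = C(10,2) · p^3 · (1−p)^8
= 45 · 0.029131 · 0.052771 = 0.069176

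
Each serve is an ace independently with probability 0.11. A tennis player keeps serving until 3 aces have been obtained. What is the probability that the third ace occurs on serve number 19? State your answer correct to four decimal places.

Y = trial on which the third success occurs; negative binomial, r=3, p=0.11.
P(Y=19) = C(18,2) · p^3 · (1−p)^16
= 153 · 0.001331 · 0.15497 = 0.031558

0.0316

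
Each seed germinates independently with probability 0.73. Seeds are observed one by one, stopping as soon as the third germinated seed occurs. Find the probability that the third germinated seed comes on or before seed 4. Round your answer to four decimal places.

Finishing within 4 seeds ⇔ at least 3 successes in the first 4. With X ~ Binomial(4, 0.73), P(Y ≤ 4) = 1 − P(X ≤ 2).
  k=0: C(4,0)·0.73^0·0.27^4 = 0.005314
  k=1: C(4,1)·0.73^1·0.27^3 = 0.057474
  k=2: C(4,2)·0.73^2·0.27^2 = 0.233090
1 − 0.295879 = 0.704121

0.7041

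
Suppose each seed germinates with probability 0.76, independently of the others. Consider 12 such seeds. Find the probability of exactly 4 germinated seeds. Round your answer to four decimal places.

0.0018

X ~ Binomial(n=12, p=0.76).
P(X=4) = C(12,4) · p^4 · (1−p)^8
= 495 · 0.33362 · 1.1008e-05 = 0.001818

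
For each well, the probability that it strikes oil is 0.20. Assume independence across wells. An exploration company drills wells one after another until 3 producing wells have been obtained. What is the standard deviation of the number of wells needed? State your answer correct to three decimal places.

Y = total wells until the third success; negative binomial with r=3, p=0.20.
SD(Y) = √[r(1−p)/p²] = √(60.00000) = 7.74597

7.746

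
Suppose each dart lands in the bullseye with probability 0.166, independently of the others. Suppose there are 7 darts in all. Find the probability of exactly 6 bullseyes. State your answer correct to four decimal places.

0.0001

X ~ Binomial(n=7, p=0.166).
P(X=6) = C(7,6) · p^6 · (1−p)^1
= 7 · 2.0924e-05 · 0.834 = 0.000122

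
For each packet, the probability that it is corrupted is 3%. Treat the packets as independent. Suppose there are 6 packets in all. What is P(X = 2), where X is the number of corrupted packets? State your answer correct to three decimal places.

X ~ Binomial(n=6, p=0.03).
P(X=2) = C(6,2) · p^2 · (1−p)^4
= 15 · 0.0009 · 0.88529 = 0.01195

0.012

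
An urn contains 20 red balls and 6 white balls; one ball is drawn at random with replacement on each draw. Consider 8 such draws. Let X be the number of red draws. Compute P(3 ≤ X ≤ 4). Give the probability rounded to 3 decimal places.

X ~ Binomial(8, 0.769231); P(3 ≤ X ≤ 4) = Σ C(8,k) p^k (1−p)^(8−k) over k:
  k=3: C(8,3)·0.769231^3·0.230769^5 = 0.01668
  k=4: C(8,4)·0.769231^4·0.230769^4 = 0.06951
Total = 0.08619

0.086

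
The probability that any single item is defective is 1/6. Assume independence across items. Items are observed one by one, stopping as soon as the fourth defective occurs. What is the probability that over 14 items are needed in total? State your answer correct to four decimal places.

0.8063

Needing more than 14 items ⇔ fewer than 4 successes in the first 14. With X ~ Binomial(14, 0.166667), P(Y > 14) = P(X ≤ 3).
  k=0: C(14,0)·0.166667^0·0.833333^14 = 0.077887
  k=1: C(14,1)·0.166667^1·0.833333^13 = 0.218082
  k=2: C(14,2)·0.166667^2·0.833333^12 = 0.283507
  k=3: C(14,3)·0.166667^3·0.833333^11 = 0.226806
P(X ≤ 3) = 0.806282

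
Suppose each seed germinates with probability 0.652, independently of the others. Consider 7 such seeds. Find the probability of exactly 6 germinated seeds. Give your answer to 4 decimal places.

0.1871

X ~ Binomial(n=7, p=0.652).
P(X=6) = C(7,6) · p^6 · (1−p)^1
= 7 · 0.076822 · 0.348 = 0.187138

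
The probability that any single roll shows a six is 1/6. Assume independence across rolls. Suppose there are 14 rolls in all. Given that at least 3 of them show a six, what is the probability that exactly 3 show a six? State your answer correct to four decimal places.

X ~ Binomial(14, 0.166667). Want P(X=3 | X≥3) = P(X=3) / P(X≥3).
P(X=3) = C(14,3)·0.166667^3·0.833333^11 = 0.226806
P(X≥3) = 1 − 0.077887 − 0.218082 − 0.283507 = 0.420524
Ratio = 0.226806 / 0.420524 = 0.539341

0.5393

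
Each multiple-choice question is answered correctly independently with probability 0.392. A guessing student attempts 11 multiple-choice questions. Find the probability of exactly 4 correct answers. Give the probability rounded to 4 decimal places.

X ~ Binomial(n=11, p=0.392).
P(X=4) = C(11,4) · p^4 · (1−p)^7
= 330 · 0.023613 · 0.030713 = 0.239322

0.2393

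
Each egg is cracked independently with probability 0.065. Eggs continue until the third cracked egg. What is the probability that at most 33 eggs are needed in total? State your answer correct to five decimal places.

0.36374

Finishing within 33 eggs ⇔ at least 3 successes in the first 33. With X ~ Binomial(33, 0.065), P(Y ≤ 33) = 1 − P(X ≤ 2).
  k=0: C(33,0)·0.065^0·0.935^33 = 0.1088387
  k=1: C(33,1)·0.065^1·0.935^32 = 0.2496887
  k=2: C(33,2)·0.065^2·0.935^31 = 0.2777286
1 − 0.6362559 = 0.3637441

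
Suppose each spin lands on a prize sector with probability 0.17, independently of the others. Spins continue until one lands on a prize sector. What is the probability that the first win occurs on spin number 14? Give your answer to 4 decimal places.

Geometric (trials to first success), p = 0.17.
P(Y = 14) = (1−p)^13 · p = 0.088719 · 0.17 = 0.015082

0.0151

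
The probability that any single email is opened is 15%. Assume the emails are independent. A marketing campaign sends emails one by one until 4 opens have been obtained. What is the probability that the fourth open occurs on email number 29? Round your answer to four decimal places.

Y = trial on which the fourth success occurs; negative binomial, r=4, p=0.15.
P(Y=29) = C(28,3) · p^4 · (1−p)^25
= 3276 · 0.00050625 · 0.017198 = 0.028522

0.0285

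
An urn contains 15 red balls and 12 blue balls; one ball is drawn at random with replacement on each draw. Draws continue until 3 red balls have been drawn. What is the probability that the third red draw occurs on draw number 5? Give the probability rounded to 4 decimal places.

Y = trial on which the third success occurs; negative binomial, r=3, p=0.555556.
P(Y=5) = C(4,2) · p^3 · (1−p)^2
= 6 · 0.17147 · 0.19753 = 0.203221

0.2032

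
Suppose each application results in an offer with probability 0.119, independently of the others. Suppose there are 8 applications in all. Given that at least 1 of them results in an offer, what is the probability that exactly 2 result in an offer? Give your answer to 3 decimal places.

0.291

X ~ Binomial(8, 0.119). Want P(X=2 | X≥1) = P(X=2) / P(X≥1).
P(X=2) = C(8,2)·0.119^2·0.881^6 = 0.18540
P(X≥1) = 1 − 0.36292 = 0.63708
Ratio = 0.18540 / 0.63708 = 0.29101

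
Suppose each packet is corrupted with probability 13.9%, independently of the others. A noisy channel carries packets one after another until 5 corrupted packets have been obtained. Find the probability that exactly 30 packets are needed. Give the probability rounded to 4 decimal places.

Y = trial on which the fifth success occurs; negative binomial, r=5, p=0.139.
P(Y=30) = C(29,4) · p^5 · (1−p)^25
= 23751 · 5.1889e-05 · 0.023718 = 0.029230

0.0292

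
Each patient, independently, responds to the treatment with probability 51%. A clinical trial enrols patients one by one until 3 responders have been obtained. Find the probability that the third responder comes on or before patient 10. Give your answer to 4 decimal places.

Finishing within 10 patients ⇔ at least 3 successes in the first 10. With X ~ Binomial(10, 0.51), P(Y ≤ 10) = 1 − P(X ≤ 2).
  k=0: C(10,0)·0.51^0·0.49^10 = 0.000798
  k=1: C(10,1)·0.51^1·0.49^9 = 0.008305
  k=2: C(10,2)·0.51^2·0.49^8 = 0.038897
1 − 0.048000 = 0.952000

0.9520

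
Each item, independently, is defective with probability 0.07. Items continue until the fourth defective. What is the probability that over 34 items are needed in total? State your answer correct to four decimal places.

0.7878

Needing more than 34 items ⇔ fewer than 4 successes in the first 34. With X ~ Binomial(34, 0.07), P(Y > 34) = P(X ≤ 3).
  k=0: C(34,0)·0.07^0·0.93^34 = 0.084805
  k=1: C(34,1)·0.07^1·0.93^33 = 0.217027
  k=2: C(34,2)·0.07^2·0.93^32 = 0.269534
  k=3: C(34,3)·0.07^3·0.93^31 = 0.216400
P(X ≤ 3) = 0.787766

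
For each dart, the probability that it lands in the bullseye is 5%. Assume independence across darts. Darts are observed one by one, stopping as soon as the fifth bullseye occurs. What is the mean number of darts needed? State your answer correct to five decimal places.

100.00000

Y = total darts until the fifth success; negative binomial with r=5, p=0.05.
E[Y] = r / p = 5 / 0.05 = 100.0000000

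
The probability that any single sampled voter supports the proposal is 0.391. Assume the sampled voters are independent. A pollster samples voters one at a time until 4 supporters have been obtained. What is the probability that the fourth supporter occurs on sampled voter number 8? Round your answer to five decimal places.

0.11252

Y = trial on which the fourth success occurs; negative binomial, r=4, p=0.391.
P(Y=8) = C(7,3) · p^4 · (1−p)^4
= 35 · 0.023373 · 0.13755 = 0.1125238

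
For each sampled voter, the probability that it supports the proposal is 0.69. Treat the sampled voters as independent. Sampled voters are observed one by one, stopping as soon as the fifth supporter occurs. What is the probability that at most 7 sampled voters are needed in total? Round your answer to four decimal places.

Finishing within 7 sampled voters ⇔ at least 5 successes in the first 7. With X ~ Binomial(7, 0.69), P(Y ≤ 7) = 1 − P(X ≤ 4).
  k=0: C(7,0)·0.69^0·0.31^7 = 0.000275
  k=1: C(7,1)·0.69^1·0.31^6 = 0.004287
  k=2: C(7,2)·0.69^2·0.31^5 = 0.028624
  k=3: C(7,3)·0.69^3·0.31^4 = 0.106185
  k=4: C(7,4)·0.69^4·0.31^3 = 0.236347
1 − 0.375717 = 0.624283

0.6243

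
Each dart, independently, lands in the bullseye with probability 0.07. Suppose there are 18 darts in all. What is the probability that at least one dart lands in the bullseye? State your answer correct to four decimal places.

0.7292

P(at least one) = 1 − P(none) = 1 − (1 − 0.07)^18
= 1 − 0.270828 = 0.729172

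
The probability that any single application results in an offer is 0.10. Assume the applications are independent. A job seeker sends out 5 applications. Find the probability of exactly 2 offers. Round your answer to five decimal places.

0.07290

X ~ Binomial(n=5, p=0.10).
P(X=2) = C(5,2) · p^2 · (1−p)^3
= 10 · 0.01 · 0.729 = 0.0729000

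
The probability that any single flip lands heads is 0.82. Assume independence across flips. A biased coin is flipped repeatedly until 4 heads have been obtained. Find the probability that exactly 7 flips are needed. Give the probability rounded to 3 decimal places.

Y = trial on which the fourth success occurs; negative binomial, r=4, p=0.82.
P(Y=7) = C(6,3) · p^4 · (1−p)^3
= 20 · 0.45212 · 0.005832 = 0.05274

0.053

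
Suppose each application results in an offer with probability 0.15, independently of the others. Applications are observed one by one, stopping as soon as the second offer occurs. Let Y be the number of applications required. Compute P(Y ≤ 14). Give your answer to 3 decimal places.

0.643

Finishing within 14 applications ⇔ at least 2 successes in the first 14. With X ~ Binomial(14, 0.15), P(Y ≤ 14) = 1 − P(X ≤ 1).
  k=0: C(14,0)·0.15^0·0.85^14 = 0.10277
  k=1: C(14,1)·0.15^1·0.85^13 = 0.25390
1 − 0.35667 = 0.64333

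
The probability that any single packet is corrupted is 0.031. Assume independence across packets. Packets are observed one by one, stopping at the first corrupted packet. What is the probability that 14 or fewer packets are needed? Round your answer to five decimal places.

0.35652

Y = number of packets to the first success; geometric, p = 0.031.
P(Y ≤ 14) = 1 − (1−p)^14 = 1 − 0.6434768 = 0.3565232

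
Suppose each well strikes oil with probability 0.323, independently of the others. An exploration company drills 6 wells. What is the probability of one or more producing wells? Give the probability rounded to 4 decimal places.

0.9037

P(at least one) = 1 − P(none) = 1 − (1 − 0.323)^6
= 1 − 0.096279 = 0.903721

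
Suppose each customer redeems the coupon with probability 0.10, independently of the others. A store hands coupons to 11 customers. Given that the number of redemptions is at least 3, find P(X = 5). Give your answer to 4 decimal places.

X ~ Binomial(11, 0.10). Want P(X=5 | X≥3) = P(X=5) / P(X≥3).
P(X=5) = C(11,5)·0.10^5·0.90^6 = 0.002455
P(X≥3) = 1 − 0.313811 − 0.383546 − 0.213081 = 0.089562
Ratio = 0.002455 / 0.089562 = 0.027414

0.0274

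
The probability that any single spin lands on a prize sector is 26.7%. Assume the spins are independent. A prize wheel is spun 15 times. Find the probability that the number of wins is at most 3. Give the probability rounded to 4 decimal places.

0.4016

X ~ Binomial(15, 0.267); P(X ≤ 3) = Σ C(15,k) p^k (1−p)^(15−k) over k:
  k=0: C(15,0)·0.267^0·0.733^15 = 0.009475
  k=1: C(15,1)·0.267^1·0.733^14 = 0.051768
  k=2: C(15,2)·0.267^2·0.733^13 = 0.131997
  k=3: C(15,3)·0.267^3·0.733^12 = 0.208350
Total = 0.401589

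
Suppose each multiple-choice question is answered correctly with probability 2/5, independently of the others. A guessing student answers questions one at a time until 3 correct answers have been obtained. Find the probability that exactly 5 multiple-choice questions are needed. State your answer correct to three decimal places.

0.138

Y = trial on which the third success occurs; negative binomial, r=3, p=0.40.
P(Y=5) = C(4,2) · p^3 · (1−p)^2
= 6 · 0.064 · 0.36 = 0.13824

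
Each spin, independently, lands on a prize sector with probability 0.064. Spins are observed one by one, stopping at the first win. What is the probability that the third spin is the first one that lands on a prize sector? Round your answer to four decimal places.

Geometric (trials to first success), p = 0.064.
P(Y = 3) = (1−p)^2 · p = 0.8761 · 0.064 = 0.056070

0.0561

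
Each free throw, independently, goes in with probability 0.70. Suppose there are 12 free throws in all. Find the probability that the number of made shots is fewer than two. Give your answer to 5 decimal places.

X ~ Binomial(12, 0.70); P(X ≤ 1) = Σ C(12,k) p^k (1−p)^(12−k) over k:
  k=0: C(12,0)·0.70^0·0.30^12 = 0.0000005
  k=1: C(12,1)·0.70^1·0.30^11 = 0.0000149
Total = 0.0000154

0.00002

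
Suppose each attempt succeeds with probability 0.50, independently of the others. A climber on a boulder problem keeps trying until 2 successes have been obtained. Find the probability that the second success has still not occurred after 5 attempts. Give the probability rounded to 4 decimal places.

Needing more than 5 attempts ⇔ fewer than 2 successes in the first 5. With X ~ Binomial(5, 0.50), P(Y > 5) = P(X ≤ 1).
  k=0: C(5,0)·0.50^0·0.50^5 = 0.031250
  k=1: C(5,1)·0.50^1·0.50^4 = 0.156250
P(X ≤ 1) = 0.187500

0.1875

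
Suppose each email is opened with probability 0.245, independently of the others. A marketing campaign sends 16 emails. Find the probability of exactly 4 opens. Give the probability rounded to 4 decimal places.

0.2250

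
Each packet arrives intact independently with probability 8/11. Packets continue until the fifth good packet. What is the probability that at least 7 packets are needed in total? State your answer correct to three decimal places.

Needing more than 6 packets ⇔ fewer than 5 successes in the first 6. With X ~ Binomial(6, 0.727273), P(Y > 6) = P(X ≤ 4).
  k=0: C(6,0)·0.727273^0·0.272727^6 = 0.00041
  k=1: C(6,1)·0.727273^1·0.272727^5 = 0.00658
  k=2: C(6,2)·0.727273^2·0.272727^4 = 0.04389
  k=3: C(6,3)·0.727273^3·0.272727^3 = 0.15607
  k=4: C(6,4)·0.727273^4·0.272727^2 = 0.31213
P(X ≤ 4) = 0.51909

0.519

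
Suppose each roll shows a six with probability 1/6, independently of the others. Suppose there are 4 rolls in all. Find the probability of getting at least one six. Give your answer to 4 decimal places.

P(at least one) = 1 − P(none) = 1 − (1 − 0.166667)^4
= 1 − 0.482253 = 0.517747

0.5177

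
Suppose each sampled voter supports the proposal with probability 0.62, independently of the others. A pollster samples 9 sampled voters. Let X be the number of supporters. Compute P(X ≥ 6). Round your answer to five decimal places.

0.53308

X ~ Binomial(9, 0.62); P(X ≥ 6) = Σ C(9,k) p^k (1−p)^(9−k) over k:
  k=6: C(9,6)·0.62^6·0.38^3 = 0.2618064
  k=7: C(9,7)·0.62^7·0.38^2 = 0.1830676
  k=8: C(9,8)·0.62^8·0.38^1 = 0.0746723
  k=9: C(9,9)·0.62^9·0.38^0 = 0.0135371
Total = 0.5330834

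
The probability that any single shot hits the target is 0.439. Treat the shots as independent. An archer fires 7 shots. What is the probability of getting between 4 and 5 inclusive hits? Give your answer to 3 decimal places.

0.337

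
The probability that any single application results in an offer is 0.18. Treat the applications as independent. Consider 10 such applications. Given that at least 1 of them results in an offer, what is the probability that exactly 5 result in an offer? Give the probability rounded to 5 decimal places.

0.02047

X ~ Binomial(10, 0.18). Want P(X=5 | X≥1) = P(X=5) / P(X≥1).
P(X=5) = C(10,5)·0.18^5·0.82^5 = 0.0176536
P(X≥1) = 1 − 0.1374480 = 0.8625520
Ratio = 0.0176536 / 0.8625520 = 0.0204667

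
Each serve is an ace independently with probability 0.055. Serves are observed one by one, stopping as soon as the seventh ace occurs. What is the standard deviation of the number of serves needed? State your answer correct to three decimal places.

Y = total serves until the seventh success; negative binomial with r=7, p=0.055.
SD(Y) = √[r(1−p)/p²] = √(2186.77686) = 46.76299

46.763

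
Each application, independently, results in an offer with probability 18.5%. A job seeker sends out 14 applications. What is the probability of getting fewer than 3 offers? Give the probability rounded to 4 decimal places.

0.5058

X ~ Binomial(14, 0.185); P(X ≤ 2) = Σ C(14,k) p^k (1−p)^(14−k) over k:
  k=0: C(14,0)·0.185^0·0.815^14 = 0.057044
  k=1: C(14,1)·0.185^1·0.815^13 = 0.181279
  k=2: C(14,2)·0.185^2·0.815^12 = 0.267471
Total = 0.505794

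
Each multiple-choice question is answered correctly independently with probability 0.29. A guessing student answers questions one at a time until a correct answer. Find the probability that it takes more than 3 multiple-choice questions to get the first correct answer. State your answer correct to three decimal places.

0.358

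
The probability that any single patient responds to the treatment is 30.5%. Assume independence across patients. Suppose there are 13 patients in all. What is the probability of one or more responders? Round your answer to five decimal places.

0.99117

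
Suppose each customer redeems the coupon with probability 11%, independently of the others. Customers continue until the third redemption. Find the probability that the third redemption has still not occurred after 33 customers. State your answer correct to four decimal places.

Needing more than 33 customers ⇔ fewer than 3 successes in the first 33. With X ~ Binomial(33, 0.11), P(Y > 33) = P(X ≤ 2).
  k=0: C(33,0)·0.11^0·0.89^33 = 0.021373
  k=1: C(33,1)·0.11^1·0.89^32 = 0.087174
  k=2: C(33,2)·0.11^2·0.89^31 = 0.172389
P(X ≤ 2) = 0.280936

0.2809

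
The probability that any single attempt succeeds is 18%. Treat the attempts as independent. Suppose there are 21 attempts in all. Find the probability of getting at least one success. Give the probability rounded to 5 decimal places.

0.98451

P(at least one) = 1 − P(none) = 1 − (1 − 0.18)^21
= 1 − 0.0154914 = 0.9845086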